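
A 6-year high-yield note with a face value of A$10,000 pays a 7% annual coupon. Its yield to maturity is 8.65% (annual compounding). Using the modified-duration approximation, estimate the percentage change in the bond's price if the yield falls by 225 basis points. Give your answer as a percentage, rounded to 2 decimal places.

Periodic yield y = 0.0865. Modified duration first:
  t   CF        PV=CF/(1+0.0865)^t    t·PV
  1       700.00       644.2706       644.2706
  2       700.00       592.9780     1,185.9560
  3       700.00       545.7690     1,637.3069
  4       700.00       502.3184     2,009.2737
  5       700.00       462.3271     2,311.6357
  6    10,700.00     6,504.3723    39,026.2340
  Σ                  9,252.0355    46,814.6770
P = 9,252.0355; D_Mac = 5.05993 yrs; D_mod = 5.05993/(1+0.0865) = 4.65709 yrs.
ΔP/P ≈ -D_mod · Δy = -4.65709 × (-0.0225) = +0.104785 = +10.4785%.

+10.48%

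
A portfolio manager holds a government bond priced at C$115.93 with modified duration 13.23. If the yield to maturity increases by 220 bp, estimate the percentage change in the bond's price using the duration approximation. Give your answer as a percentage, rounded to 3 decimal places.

Duration approximation: ΔP/P ≈ -D_mod · Δy = -13.23 × (+0.022) = -0.291060.
As a percentage: -29.1060%.

-29.106%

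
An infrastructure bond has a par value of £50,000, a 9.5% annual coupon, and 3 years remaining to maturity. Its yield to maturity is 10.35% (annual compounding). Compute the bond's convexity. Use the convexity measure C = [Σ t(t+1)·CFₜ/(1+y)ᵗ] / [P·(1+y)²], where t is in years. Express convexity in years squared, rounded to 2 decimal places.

With y = 0.1035:
  t   CF        PV=CF/(1+0.1035)^t    t·PV        t(t+1)·PV
  1     4,750.00     4,304.4857     4,304.4857       8,608.9715
  2     4,750.00     3,900.7573     7,801.5147      23,404.5441
  3    54,750.00    40,744.3235   122,232.9704     488,931.8816
  Σ                 48,949.5665   134,338.9708     520,945.3971
P = 48,949.5665.
Convexity = Σ t(t+1)·PV / [P·(1+y)²] = 520,945.3971 / (48,949.5665 × 1.217712) = 8.73974.

8.74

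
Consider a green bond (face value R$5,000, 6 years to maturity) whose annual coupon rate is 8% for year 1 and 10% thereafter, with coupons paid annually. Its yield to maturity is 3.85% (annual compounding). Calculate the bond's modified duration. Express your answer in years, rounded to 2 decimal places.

4.83 years

Periodic yield y = 0.0385. First find Macaulay duration:
  t   CF        PV=CF/(1+0.0385)^t    t·PV
  1       400.00       385.1709       385.1709
  2       500.00       463.6145       927.2290
  3       500.00       446.4271     1,339.2812
  4       500.00       429.8768     1,719.5072
  5       500.00       413.9401     2,069.7005
  6     5,500.00     4,384.5364    26,307.2187
  Σ                  6,523.5658    32,748.1074
P = 6,523.5658; Macaulay duration = 32,748.1074 / 6,523.5658 = 5.01997 years.
Modified duration = D_Mac / (1 + y) = 5.01997 / 1.0385 = 4.83387 years.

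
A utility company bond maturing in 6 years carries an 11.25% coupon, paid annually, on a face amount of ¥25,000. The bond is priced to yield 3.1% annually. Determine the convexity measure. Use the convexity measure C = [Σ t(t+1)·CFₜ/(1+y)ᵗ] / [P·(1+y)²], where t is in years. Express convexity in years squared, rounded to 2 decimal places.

29.97

With y = 0.031:
  t   CF        PV=CF/(1+0.031)^t    t·PV        t(t+1)·PV
  1     2,812.50     2,727.9340     2,727.9340       5,455.8681
  2     2,812.50     2,645.9108     5,291.8216      15,875.4649
  3     2,812.50     2,566.3538     7,699.0615      30,796.2461
  4     2,812.50     2,489.1890     9,956.7559      49,783.7796
  5     2,812.50     2,414.3443    12,071.7215      72,430.3293
  6    27,812.50    23,157.3061   138,943.8367     972,606.8569
  Σ                 36,001.0381   176,691.1314   1,146,948.5448
P = 36,001.0381.
Convexity = Σ t(t+1)·PV / [P·(1+y)²] = 1,146,948.5448 / (36,001.0381 × 1.062961) = 29.97171.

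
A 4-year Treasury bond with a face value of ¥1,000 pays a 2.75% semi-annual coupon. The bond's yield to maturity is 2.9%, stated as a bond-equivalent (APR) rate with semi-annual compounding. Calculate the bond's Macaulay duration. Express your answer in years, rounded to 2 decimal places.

3.81 years

Periodic yield y = 0.0145. Discount each cash flow and weight by its period:
  t   CF        PV=CF/(1+0.0145)^t    t·PV
  1        13.75        13.5535        13.5535
  2        13.75        13.3598        26.7195
  3        13.75        13.1688        39.5064
  4        13.75        12.9806        51.9224
  5        13.75        12.7951        63.9753
  6        13.75        12.6122        75.6731
  7        13.75        12.4319        87.0235
  8     1,013.75       903.4715     7,227.7720
  Σ                    994.3733     7,586.1457
Price P = Σ PV = 994.3733.
Macaulay duration = Σ(t·PV) / P = 7,586.1457 / 994.3733 = 7.62907 half-year periods.
In years: 7.62907 / 2 = 3.81454 years.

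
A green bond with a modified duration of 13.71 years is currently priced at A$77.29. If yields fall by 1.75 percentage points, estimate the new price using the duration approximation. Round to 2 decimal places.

A$95.83

Duration approximation: ΔP/P ≈ -D_mod · Δy = -13.71 × (-0.0175) = +0.239925.
New price ≈ 77.29 × (1 + 0.239925) = 95.83380325.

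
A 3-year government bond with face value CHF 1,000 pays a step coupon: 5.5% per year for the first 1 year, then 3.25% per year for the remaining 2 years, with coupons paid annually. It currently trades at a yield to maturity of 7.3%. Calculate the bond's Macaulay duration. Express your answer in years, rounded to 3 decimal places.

2.857 years

Periodic yield y = 0.073. Discount each cash flow and weight by its year:
  t   CF        PV=CF/(1+0.073)^t    t·PV
  1        55.00        51.2582        51.2582
  2        32.50        28.2282        56.4565
  3     1,032.50       835.7779     2,507.3338
  Σ                    915.2643     2,615.0484
Price P = Σ PV = 915.2643.
Macaulay duration = Σ(t·PV) / P = 2,615.0484 / 915.2643 = 2.85715 years.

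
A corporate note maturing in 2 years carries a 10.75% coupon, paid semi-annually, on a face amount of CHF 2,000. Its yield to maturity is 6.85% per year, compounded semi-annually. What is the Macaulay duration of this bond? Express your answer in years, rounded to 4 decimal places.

Periodic yield y = 0.03425. Discount each cash flow and weight by its period:
  t   CF        PV=CF/(1+0.03425)^t    t·PV
  1       107.50       103.9401       103.9401
  2       107.50       100.4980       200.9960
  3       107.50        97.1699       291.5098
  4     2,107.50     1,841.8975     7,367.5901
  Σ                  2,143.5055     7,964.0359
Price P = Σ PV = 2,143.5055.
Macaulay duration = Σ(t·PV) / P = 7,964.0359 / 2,143.5055 = 3.71543 half-year periods.
In years: 3.71543 / 2 = 1.85771 years.

1.8577 years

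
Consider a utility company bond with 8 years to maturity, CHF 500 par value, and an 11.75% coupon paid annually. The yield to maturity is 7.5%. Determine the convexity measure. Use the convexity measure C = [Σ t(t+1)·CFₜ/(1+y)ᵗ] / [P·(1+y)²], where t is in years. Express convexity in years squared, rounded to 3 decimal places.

40.502

With y = 0.075:
  t   CF        PV=CF/(1+0.075)^t    t·PV        t(t+1)·PV
  1        58.75        54.6512        54.6512         109.3023
  2        58.75        50.8383       101.6766         305.0297
  3        58.75        47.2914       141.8743         567.4972
  4        58.75        43.9920       175.9681         879.8406
  5        58.75        40.9228       204.6141       1,227.6846
  6        58.75        38.0677       228.4064       1,598.8450
  7        58.75        35.4119       247.8830       1,983.0636
  8       558.75       313.2924     2,506.3390      22,557.0508
  Σ                    624.4677     3,661.4126      29,228.3140
P = 624.4677.
Convexity = Σ t(t+1)·PV / [P·(1+y)²] = 29,228.3140 / (624.4677 × 1.155625) = 40.50204.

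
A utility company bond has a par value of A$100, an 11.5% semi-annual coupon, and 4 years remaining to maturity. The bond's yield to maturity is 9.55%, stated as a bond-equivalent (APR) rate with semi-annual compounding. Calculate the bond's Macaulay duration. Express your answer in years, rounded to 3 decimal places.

Periodic yield y = 0.04775. Discount each cash flow and weight by its period:
  t   CF        PV=CF/(1+0.04775)^t    t·PV
  1         5.75         5.4880         5.4880
  2         5.75         5.2378        10.4757
  3         5.75         4.9991        14.9974
  4         5.75         4.7713        19.0852
  5         5.75         4.5539        22.7693
  6         5.75         4.3463        26.0779
  7         5.75         4.1482        29.0377
  8       105.75        72.8147       582.5175
  Σ                    106.3593       710.4487
Price P = Σ PV = 106.3593.
Macaulay duration = Σ(t·PV) / P = 710.4487 / 106.3593 = 6.67970 half-year periods.
In years: 6.67970 / 2 = 3.33985 years.

3.340 years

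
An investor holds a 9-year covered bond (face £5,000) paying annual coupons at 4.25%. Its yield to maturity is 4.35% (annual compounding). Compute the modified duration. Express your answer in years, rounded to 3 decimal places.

7.339 years

Periodic yield y = 0.0435. First find Macaulay duration:
  t   CF        PV=CF/(1+0.0435)^t    t·PV
  1       212.50       203.6416       203.6416
  2       212.50       195.1525       390.3049
  3       212.50       187.0172       561.0516
  4       212.50       179.2211       716.8844
  5       212.50       171.7500       858.7498
  6       212.50       164.5903       987.5417
  7       212.50       157.7291     1,104.1035
  8       212.50       151.1539     1,209.2311
  9     5,212.50     3,553.1536    31,978.3828
  Σ                  4,963.4092    38,009.8915
P = 4,963.4092; Macaulay duration = 38,009.8915 / 4,963.4092 = 7.65802 years.
Modified duration = D_Mac / (1 + y) = 7.65802 / 1.0435 = 7.33878 years.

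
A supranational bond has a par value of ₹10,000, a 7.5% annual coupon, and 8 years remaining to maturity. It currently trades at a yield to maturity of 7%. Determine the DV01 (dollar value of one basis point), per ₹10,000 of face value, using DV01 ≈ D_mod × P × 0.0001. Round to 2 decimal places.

₹6.09

Periodic yield y = 0.07.
  t   CF        PV=CF/(1+0.07)^t    t·PV
  1       750.00       700.9346       700.9346
  2       750.00       655.0790     1,310.1581
  3       750.00       612.2234     1,836.6702
  4       750.00       572.1714     2,288.6856
  5       750.00       534.7396     2,673.6982
  6       750.00       499.7567     2,998.5400
  7       750.00       467.0623     3,269.4361
  8    10,750.00     6,256.5979    50,052.7830
  Σ                 10,298.5649    65,130.9058
P = 10,298.5649; D_Mac = 6.32427 yrs; D_mod = 5.91053 yrs.
DV01 ≈ 5.91053 × 10,298.5649 × 0.0001 = 6.087001.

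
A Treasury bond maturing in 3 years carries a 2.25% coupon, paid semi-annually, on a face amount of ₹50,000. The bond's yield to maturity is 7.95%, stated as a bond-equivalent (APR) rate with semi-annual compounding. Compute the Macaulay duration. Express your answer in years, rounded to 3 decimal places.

2.909 years

Periodic yield y = 0.03975. Discount each cash flow and weight by its period:
  t   CF        PV=CF/(1+0.03975)^t    t·PV
  1       562.50       540.9954       540.9954
  2       562.50       520.3130     1,040.6260
  3       562.50       500.4212     1,501.2637
  4       562.50       481.2900     1,925.1599
  5       562.50       462.8901     2,314.4504
  6    50,562.50    40,017.9617   240,107.7705
  Σ                 42,523.8715   247,430.2659
Price P = Σ PV = 42,523.8715.
Macaulay duration = Σ(t·PV) / P = 247,430.2659 / 42,523.8715 = 5.81862 half-year periods.
In years: 5.81862 / 2 = 2.90931 years.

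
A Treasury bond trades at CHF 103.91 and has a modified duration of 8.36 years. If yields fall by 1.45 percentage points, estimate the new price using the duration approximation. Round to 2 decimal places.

Duration approximation: ΔP/P ≈ -D_mod · Δy = -8.36 × (-0.0145) = +0.121220.
New price ≈ 103.91 × (1 + 0.121220) = 116.5059702.

CHF 116.51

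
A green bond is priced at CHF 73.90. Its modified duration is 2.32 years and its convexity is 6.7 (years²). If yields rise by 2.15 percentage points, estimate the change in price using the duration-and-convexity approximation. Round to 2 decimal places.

-CHF 3.57

Duration effect: -D_mod·Δy = -2.32 × (+0.0215) = -0.049880
Convexity effect: ½·C·(Δy)² = 0.5 × 6.7 × (0.0215)² = +0.0015485375
ΔP/P ≈ -0.049880 + 0.0015485375 = -0.0483314625
ΔP ≈ 73.90 × (-0.0483314625) = -3.57169507875.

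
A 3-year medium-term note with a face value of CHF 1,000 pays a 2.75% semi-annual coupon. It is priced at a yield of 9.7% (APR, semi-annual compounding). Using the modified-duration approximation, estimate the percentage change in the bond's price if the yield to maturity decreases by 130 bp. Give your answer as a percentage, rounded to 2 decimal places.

Periodic yield y = 0.0485. Modified duration first:
  t   CF        PV=CF/(1+0.0485)^t    t·PV
  1        13.75        13.1140        13.1140
  2        13.75        12.5074        25.0147
  3        13.75        11.9288        35.7865
  4        13.75        11.3770        45.5081
  5        13.75        10.8508        54.2538
  6     1,013.75       762.9925     4,577.9549
  Σ                    822.7704     4,751.6320
P = 822.7704; D_Mac = 5.77516 half-year periods = 2.88758 yrs; D_mod = 2.88758/(1+0.0485) = 2.75401 yrs.
ΔP/P ≈ -D_mod · Δy = -2.75401 × (-0.013) = +0.035802 = +3.5802%.

+3.58%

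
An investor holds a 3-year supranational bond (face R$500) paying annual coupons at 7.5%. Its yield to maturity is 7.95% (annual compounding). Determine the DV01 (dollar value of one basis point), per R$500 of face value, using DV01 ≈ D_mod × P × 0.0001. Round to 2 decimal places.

Periodic yield y = 0.0795.
  t   CF        PV=CF/(1+0.0795)^t    t·PV
  1        37.50        34.7383        34.7383
  2        37.50        32.1800        64.3600
  3       537.50       427.2780     1,281.8340
  Σ                    494.1963     1,380.9323
P = 494.1963; D_Mac = 2.79430 yrs; D_mod = 2.58851 yrs.
DV01 ≈ 2.58851 × 494.1963 × 0.0001 = 0.127923.

R$0.13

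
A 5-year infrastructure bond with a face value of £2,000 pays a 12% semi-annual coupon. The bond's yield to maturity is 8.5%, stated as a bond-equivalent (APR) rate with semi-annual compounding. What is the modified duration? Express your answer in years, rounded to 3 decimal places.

Periodic yield y = 0.0425. First find Macaulay duration:
  t   CF        PV=CF/(1+0.0425)^t    t·PV
  1       120.00       115.1079       115.1079
  2       120.00       110.4153       220.8305
  3       120.00       105.9139       317.7418
  4       120.00       101.5961       406.3844
  5       120.00        97.4543       487.2714
  6       120.00        93.4813       560.8880
  7       120.00        89.6703       627.6924
  8       120.00        86.0147       688.1177
  9       120.00        82.5081       742.5730
  10    2,120.00     1,398.2191    13,982.1908
  Σ                  2,280.3810    18,148.7978
P = 2,280.3810; Macaulay duration = 18,148.7978 / 2,280.3810 = 7.95867 half-year periods = 3.97933 years.
Modified duration = D_Mac / (1 + y) = 3.97933 / 1.0425 = 3.81711 years.

3.817 years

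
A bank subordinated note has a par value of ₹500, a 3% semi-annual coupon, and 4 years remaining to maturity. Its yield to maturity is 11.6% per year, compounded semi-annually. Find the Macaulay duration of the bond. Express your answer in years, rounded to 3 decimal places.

Periodic yield y = 0.058. Discount each cash flow and weight by its period:
  t   CF        PV=CF/(1+0.058)^t    t·PV
  1         7.50         7.0888         7.0888
  2         7.50         6.7002        13.4005
  3         7.50         6.3329        18.9988
  4         7.50         5.9858        23.9430
  5         7.50         5.6576        28.2880
  6         7.50         5.3475        32.0847
  7         7.50         5.0543        35.3801
  8       507.50       323.2591     2,586.0725
  Σ                    365.4262     2,745.2565
Price P = Σ PV = 365.4262.
Macaulay duration = Σ(t·PV) / P = 2,745.2565 / 365.4262 = 7.51248 half-year periods.
In years: 7.51248 / 2 = 3.75624 years.

3.756 years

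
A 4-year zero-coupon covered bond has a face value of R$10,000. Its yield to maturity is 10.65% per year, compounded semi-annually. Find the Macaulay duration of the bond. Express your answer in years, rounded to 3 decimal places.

A zero-coupon bond has a single cash flow at maturity, so its Macaulay duration equals its maturity: 4 years.
(Equivalently: 8 semi-annual periods ÷ 2 = 4 years.)

4.000 years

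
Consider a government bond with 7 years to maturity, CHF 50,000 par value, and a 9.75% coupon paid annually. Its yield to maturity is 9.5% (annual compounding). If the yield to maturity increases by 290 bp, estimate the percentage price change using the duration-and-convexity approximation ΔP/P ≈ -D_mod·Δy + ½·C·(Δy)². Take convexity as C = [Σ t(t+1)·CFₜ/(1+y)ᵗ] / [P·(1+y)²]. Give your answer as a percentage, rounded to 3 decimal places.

-12.921%

With y = 0.095:
  t   CF        PV=CF/(1+0.095)^t    t·PV        t(t+1)·PV
  1     4,875.00     4,452.0548     4,452.0548       8,904.1096
  2     4,875.00     4,065.8035     8,131.6069      24,394.8208
  3     4,875.00     3,713.0625    11,139.1876      44,556.7503
  4     4,875.00     3,390.9247    13,563.6987      67,818.4936
  5     4,875.00     3,096.7349    15,483.6743      92,902.0460
  6     4,875.00     2,828.0684    16,968.4102     118,778.8717
  7    54,875.00    29,072.0528   203,504.3697   1,628,034.9579
  Σ                 50,618.7015   273,243.0023   1,985,390.0499
P = 50,618.7015; D_Mac = 5.39806 yrs; D_mod = 4.92974 yrs; C = 32.71196.
Duration effect: -4.92974 × (+0.029) = -0.142962
Convexity effect: 0.5 × 32.71196 × (0.029)² = +0.0137554
ΔP/P ≈ -0.142962 + 0.0137554 = -0.129207 = -12.9207%.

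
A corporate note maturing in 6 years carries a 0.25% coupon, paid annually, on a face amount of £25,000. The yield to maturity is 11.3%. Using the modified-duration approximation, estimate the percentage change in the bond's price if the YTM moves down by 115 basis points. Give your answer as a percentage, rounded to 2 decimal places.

+6.14%

Periodic yield y = 0.113. Modified duration first:
  t   CF        PV=CF/(1+0.113)^t    t·PV
  1        62.50        56.1545        56.1545
  2        62.50        50.4533       100.9066
  3        62.50        45.3309       135.9928
  4        62.50        40.7286       162.9144
  5        62.50        36.5935       182.9676
  6    25,062.50    13,184.1885    79,105.1310
  Σ                 13,413.4494    79,744.0669
P = 13,413.4494; D_Mac = 5.94508 yrs; D_mod = 5.94508/(1+0.113) = 5.34149 yrs.
ΔP/P ≈ -D_mod · Δy = -5.34149 × (-0.0115) = +0.061427 = +6.1427%.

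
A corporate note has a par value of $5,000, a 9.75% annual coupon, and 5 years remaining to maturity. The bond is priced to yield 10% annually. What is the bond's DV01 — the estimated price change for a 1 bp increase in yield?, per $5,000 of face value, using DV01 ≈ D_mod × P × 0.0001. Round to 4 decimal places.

$1.8833

Periodic yield y = 0.1.
  t   CF        PV=CF/(1+0.1)^t    t·PV
  1       487.50       443.1818       443.1818
  2       487.50       402.8926       805.7851
  3       487.50       366.2660     1,098.7979
  4       487.50       332.9691     1,331.8762
  5     5,487.50     3,407.3058    17,036.5288
  Σ                  4,952.6152    20,716.1699
P = 4,952.6152; D_Mac = 4.18287 yrs; D_mod = 3.80261 yrs.
DV01 ≈ 3.80261 × 4,952.6152 × 0.0001 = 1.883288.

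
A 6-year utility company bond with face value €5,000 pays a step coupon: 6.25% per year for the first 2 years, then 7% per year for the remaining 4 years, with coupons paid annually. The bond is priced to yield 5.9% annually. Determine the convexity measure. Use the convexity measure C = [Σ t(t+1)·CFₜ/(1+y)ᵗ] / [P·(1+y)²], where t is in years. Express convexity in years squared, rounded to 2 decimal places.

30.60

With y = 0.059:
  t   CF        PV=CF/(1+0.059)^t    t·PV        t(t+1)·PV
  1       312.50       295.0897       295.0897         590.1794
  2       312.50       278.6494       557.2988       1,671.8964
  3       350.00       294.7000       884.1001       3,536.4002
  4       350.00       278.2814     1,113.1257       5,565.6283
  5       350.00       262.7775     1,313.8877       7,883.3262
  6     5,350.00     3,792.9579    22,757.7474     159,304.2315
  Σ                  5,202.4560    26,921.2493     178,551.6620
P = 5,202.4560.
Convexity = Σ t(t+1)·PV / [P·(1+y)²] = 178,551.6620 / (5,202.4560 × 1.121481) = 30.60297.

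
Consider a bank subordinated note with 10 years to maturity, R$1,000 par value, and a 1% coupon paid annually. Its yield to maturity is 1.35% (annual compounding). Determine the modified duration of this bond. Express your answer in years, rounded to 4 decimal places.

9.4297 years

Periodic yield y = 0.0135. First find Macaulay duration:
  t   CF        PV=CF/(1+0.0135)^t    t·PV
  1        10.00         9.8668         9.8668
  2        10.00         9.7354        19.4707
  3        10.00         9.6057        28.8171
  4        10.00         9.4777        37.9110
  5        10.00         9.3515        46.7575
  6        10.00         9.2269        55.3616
  7        10.00         9.1040        63.7282
  8        10.00         8.9828        71.8621
  9        10.00         8.8631        79.7680
  10    1,010.00       883.2504     8,832.5040
  Σ                    967.4643     9,246.0471
P = 967.4643; Macaulay duration = 9,246.0471 / 967.4643 = 9.55699 years.
Modified duration = D_Mac / (1 + y) = 9.55699 / 1.0135 = 9.42969 years.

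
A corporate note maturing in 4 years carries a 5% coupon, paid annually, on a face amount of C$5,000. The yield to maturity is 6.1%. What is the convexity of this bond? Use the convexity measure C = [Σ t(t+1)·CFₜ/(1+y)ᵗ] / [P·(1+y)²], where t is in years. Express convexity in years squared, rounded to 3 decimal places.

16.100

With y = 0.061:
  t   CF        PV=CF/(1+0.061)^t    t·PV        t(t+1)·PV
  1       250.00       235.6268       235.6268         471.2535
  2       250.00       222.0799       444.1598       1,332.4794
  3       250.00       209.3119       627.9356       2,511.7424
  4     5,250.00     4,142.8363    16,571.3450      82,856.7250
  Σ                  4,809.8548    17,879.0672      87,172.2004
P = 4,809.8548.
Convexity = Σ t(t+1)·PV / [P·(1+y)²] = 87,172.2004 / (4,809.8548 × 1.125721) = 16.09961.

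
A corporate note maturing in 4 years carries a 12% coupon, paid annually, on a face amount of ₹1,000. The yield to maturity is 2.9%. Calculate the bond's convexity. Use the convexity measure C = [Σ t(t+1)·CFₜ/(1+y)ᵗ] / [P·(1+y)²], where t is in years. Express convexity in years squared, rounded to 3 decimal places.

15.668

With y = 0.029:
  t   CF        PV=CF/(1+0.029)^t    t·PV        t(t+1)·PV
  1       120.00       116.6181       116.6181         233.2362
  2       120.00       113.3315       226.6629         679.9888
  3       120.00       110.1375       330.4124       1,321.6497
  4     1,120.00       998.9794     3,995.9175      19,979.5876
  Σ                  1,339.0664     4,669.6109      22,214.4622
P = 1,339.0664.
Convexity = Σ t(t+1)·PV / [P·(1+y)²] = 22,214.4622 / (1,339.0664 × 1.058841) = 15.66762.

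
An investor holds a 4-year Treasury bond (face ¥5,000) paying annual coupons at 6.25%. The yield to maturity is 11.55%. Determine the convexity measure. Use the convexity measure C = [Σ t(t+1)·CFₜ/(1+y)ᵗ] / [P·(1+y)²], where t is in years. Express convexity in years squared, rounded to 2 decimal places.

With y = 0.1155:
  t   CF        PV=CF/(1+0.1155)^t    t·PV        t(t+1)·PV
  1       312.50       280.1434       280.1434         560.2869
  2       312.50       251.1371       502.2742       1,506.8226
  3       312.50       225.1341       675.4023       2,701.6093
  4     5,312.50     3,430.9994    13,723.9977      68,619.9884
  Σ                  4,187.4141    15,181.8176      73,388.7072
P = 4,187.4141.
Convexity = Σ t(t+1)·PV / [P·(1+y)²] = 73,388.7072 / (4,187.4141 × 1.244340) = 14.08459.

14.08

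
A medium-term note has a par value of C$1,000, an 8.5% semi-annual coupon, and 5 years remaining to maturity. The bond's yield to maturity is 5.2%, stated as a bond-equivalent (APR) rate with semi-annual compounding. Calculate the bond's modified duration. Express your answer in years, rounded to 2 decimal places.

Periodic yield y = 0.026. First find Macaulay duration:
  t   CF        PV=CF/(1+0.026)^t    t·PV
  1        42.50        41.4230        41.4230
  2        42.50        40.3733        80.7466
  3        42.50        39.3502       118.0506
  4        42.50        38.3530       153.4121
  5        42.50        37.3811       186.9055
  6        42.50        36.4338       218.6029
  7        42.50        35.5106       248.5739
  8        42.50        34.6107       276.8854
  9        42.50        33.7336       303.6024
  10    1,042.50       806.4964     8,064.9644
  Σ                  1,143.6657     9,693.1667
P = 1,143.6657; Macaulay duration = 9,693.1667 / 1,143.6657 = 8.47552 half-year periods = 4.23776 years.
Modified duration = D_Mac / (1 + y) = 4.23776 / 1.026 = 4.13037 years.

4.13 years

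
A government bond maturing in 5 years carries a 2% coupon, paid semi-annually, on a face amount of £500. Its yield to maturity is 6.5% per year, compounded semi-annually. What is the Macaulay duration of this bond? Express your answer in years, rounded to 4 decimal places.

Periodic yield y = 0.0325. Discount each cash flow and weight by its period:
  t   CF        PV=CF/(1+0.0325)^t    t·PV
  1         5.00         4.8426         4.8426
  2         5.00         4.6902         9.3804
  3         5.00         4.5426        13.6277
  4         5.00         4.3996        17.5983
  5         5.00         4.2611        21.3054
  6         5.00         4.1270        24.7617
  7         5.00         3.9971        27.9794
  8         5.00         3.8712        30.9699
  9         5.00         3.7494        33.7444
  10      505.00       366.7674     3,667.6744
  Σ                    405.2481     3,851.8841
Price P = Σ PV = 405.2481.
Macaulay duration = Σ(t·PV) / P = 3,851.8841 / 405.2481 = 9.50500 half-year periods.
In years: 9.50500 / 2 = 4.75250 years.

4.7525 years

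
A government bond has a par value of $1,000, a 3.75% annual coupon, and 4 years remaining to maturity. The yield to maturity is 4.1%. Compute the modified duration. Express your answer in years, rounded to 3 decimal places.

3.638 years

Periodic yield y = 0.041. First find Macaulay duration:
  t   CF        PV=CF/(1+0.041)^t    t·PV
  1        37.50        36.0231        36.0231
  2        37.50        34.6043        69.2086
  3        37.50        33.2414        99.7241
  4     1,037.50       883.4565     3,533.8261
  Σ                    987.3253     3,738.7819
P = 987.3253; Macaulay duration = 3,738.7819 / 987.3253 = 3.78678 years.
Modified duration = D_Mac / (1 + y) = 3.78678 / 1.041 = 3.63764 years.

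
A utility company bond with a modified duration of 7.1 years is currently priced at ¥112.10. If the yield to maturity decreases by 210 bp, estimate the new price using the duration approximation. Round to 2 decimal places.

¥128.81

Duration approximation: ΔP/P ≈ -D_mod · Δy = -7.1 × (-0.021) = +0.149100.
New price ≈ 112.10 × (1 + 0.149100) = 128.81411.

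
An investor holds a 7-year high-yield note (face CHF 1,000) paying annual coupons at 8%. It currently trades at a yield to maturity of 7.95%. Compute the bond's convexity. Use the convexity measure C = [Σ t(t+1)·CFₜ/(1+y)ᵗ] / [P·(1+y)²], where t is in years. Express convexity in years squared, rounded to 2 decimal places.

35.66

With y = 0.0795:
  t   CF        PV=CF/(1+0.0795)^t    t·PV        t(t+1)·PV
  1        80.00        74.1084        74.1084         148.2168
  2        80.00        68.6507       137.3013         411.9039
  3        80.00        63.5949       190.7846         763.1384
  4        80.00        58.9114       235.6456       1,178.2282
  5        80.00        54.5729       272.8643       1,637.1859
  6        80.00        50.5538       303.3230       2,123.2611
  7     1,080.00       632.2156     4,425.5094      35,404.0753
  Σ                  1,002.6076     5,639.5367      41,666.0096
P = 1,002.6076.
Convexity = Σ t(t+1)·PV / [P·(1+y)²] = 41,666.0096 / (1,002.6076 × 1.165320) = 35.66199.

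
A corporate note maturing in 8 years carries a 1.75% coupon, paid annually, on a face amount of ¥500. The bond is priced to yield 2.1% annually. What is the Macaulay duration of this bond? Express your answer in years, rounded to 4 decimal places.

Periodic yield y = 0.021. Discount each cash flow and weight by its year:
  t   CF        PV=CF/(1+0.021)^t    t·PV
  1         8.75         8.5700         8.5700
  2         8.75         8.3938        16.7875
  3         8.75         8.2211        24.6634
  4         8.75         8.0520        32.2081
  5         8.75         7.8864        39.4320
  6         8.75         7.7242        46.3452
  7         8.75         7.5653        52.9573
  8       508.75       430.8226     3,446.5809
  Σ                    487.2355     3,667.5444
Price P = Σ PV = 487.2355.
Macaulay duration = Σ(t·PV) / P = 3,667.5444 / 487.2355 = 7.52725 years.

7.5273 years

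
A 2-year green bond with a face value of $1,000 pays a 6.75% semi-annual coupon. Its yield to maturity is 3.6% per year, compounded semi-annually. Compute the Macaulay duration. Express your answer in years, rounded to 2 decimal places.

Periodic yield y = 0.018. Discount each cash flow and weight by its period:
  t   CF        PV=CF/(1+0.018)^t    t·PV
  1        33.75        33.1532        33.1532
  2        33.75        32.5670        65.1341
  3        33.75        31.9912        95.9736
  4     1,033.75       962.5525     3,850.2099
  Σ                  1,060.2639     4,044.4708
Price P = Σ PV = 1,060.2639.
Macaulay duration = Σ(t·PV) / P = 4,044.4708 / 1,060.2639 = 3.81459 half-year periods.
In years: 3.81459 / 2 = 1.90729 years.

1.91 years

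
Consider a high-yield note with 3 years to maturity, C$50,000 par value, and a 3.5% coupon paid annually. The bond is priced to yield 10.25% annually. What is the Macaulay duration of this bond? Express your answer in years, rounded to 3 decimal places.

2.889 years

Periodic yield y = 0.1025. Discount each cash flow and weight by its year:
  t   CF        PV=CF/(1+0.1025)^t    t·PV
  1     1,750.00     1,587.3016     1,587.3016
  2     1,750.00     1,439.7293     2,879.4587
  3    51,750.00    38,616.6468   115,849.9403
  Σ                 41,643.6777   120,316.7006
Price P = Σ PV = 41,643.6777.
Macaulay duration = Σ(t·PV) / P = 120,316.7006 / 41,643.6777 = 2.88919 years.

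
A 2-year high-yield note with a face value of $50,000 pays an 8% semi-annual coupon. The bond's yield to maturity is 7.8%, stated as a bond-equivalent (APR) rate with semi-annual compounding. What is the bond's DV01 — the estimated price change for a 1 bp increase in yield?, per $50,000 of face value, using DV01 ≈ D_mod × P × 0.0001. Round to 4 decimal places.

$9.1176

Periodic yield y = 0.039.
  t   CF        PV=CF/(1+0.039)^t    t·PV
  1     2,000.00     1,924.9278     1,924.9278
  2     2,000.00     1,852.6735     3,705.3471
  3     2,000.00     1,783.1314     5,349.3943
  4    52,000.00    44,621.1905   178,484.7621
  Σ                 50,181.9233   189,464.4313
P = 50,181.9233; D_Mac = 3.77555 half-year periods = 1.88778 yrs; D_mod = 1.81692 yrs.
DV01 ≈ 1.81692 × 50,181.9233 × 0.0001 = 9.117634.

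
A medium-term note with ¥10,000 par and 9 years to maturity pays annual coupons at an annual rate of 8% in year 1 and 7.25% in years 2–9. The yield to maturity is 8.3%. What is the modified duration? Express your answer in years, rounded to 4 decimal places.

6.2714 years

Periodic yield y = 0.083. First find Macaulay duration:
  t   CF        PV=CF/(1+0.083)^t    t·PV
  1       800.00       738.6888       738.6888
  2       725.00       618.1318     1,236.2636
  3       725.00       570.7588     1,712.2765
  4       725.00       527.0165     2,108.0658
  5       725.00       486.6265     2,433.1323
  6       725.00       449.3319     2,695.9915
  7       725.00       414.8956     2,904.2691
  8       725.00       383.0984     3,064.7873
  9    10,725.00     5,232.8850    47,095.9651
  Σ                  9,421.4333    63,989.4400
P = 9,421.4333; Macaulay duration = 63,989.4400 / 9,421.4333 = 6.79190 years.
Modified duration = D_Mac / (1 + y) = 6.79190 / 1.083 = 6.27138 years.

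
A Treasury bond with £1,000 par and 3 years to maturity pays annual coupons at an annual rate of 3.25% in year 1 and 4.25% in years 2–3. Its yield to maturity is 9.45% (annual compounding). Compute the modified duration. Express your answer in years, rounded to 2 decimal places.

2.64 years

Periodic yield y = 0.0945. First find Macaulay duration:
  t   CF        PV=CF/(1+0.0945)^t    t·PV
  1        32.50        29.6939        29.6939
  2        42.50        35.4779        70.9557
  3     1,042.50       795.1128     2,385.3385
  Σ                    860.2846     2,485.9882
P = 860.2846; Macaulay duration = 2,485.9882 / 860.2846 = 2.88973 years.
Modified duration = D_Mac / (1 + y) = 2.88973 / 1.0945 = 2.64023 years.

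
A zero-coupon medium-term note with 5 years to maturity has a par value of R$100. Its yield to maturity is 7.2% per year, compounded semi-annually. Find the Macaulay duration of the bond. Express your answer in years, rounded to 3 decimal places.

5.000 years

A zero-coupon bond has a single cash flow at maturity, so its Macaulay duration equals its maturity: 5 years.
(Equivalently: 10 semi-annual periods ÷ 2 = 5 years.)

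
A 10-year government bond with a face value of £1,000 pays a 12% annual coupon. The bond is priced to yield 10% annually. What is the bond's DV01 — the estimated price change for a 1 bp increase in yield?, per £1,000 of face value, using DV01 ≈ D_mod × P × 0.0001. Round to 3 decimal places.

£0.667

Periodic yield y = 0.1.
  t   CF        PV=CF/(1+0.1)^t    t·PV
  1       120.00       109.0909       109.0909
  2       120.00        99.1736       198.3471
  3       120.00        90.1578       270.4733
  4       120.00        81.9616       327.8465
  5       120.00        74.5106       372.5528
  6       120.00        67.7369       406.4212
  7       120.00        61.5790       431.0528
  8       120.00        55.9809       447.8471
  9       120.00        50.8917       458.0254
  10    1,120.00       431.8085     4,318.0848
  Σ                  1,122.8913     7,339.7420
P = 1,122.8913; D_Mac = 6.53647 yrs; D_mod = 5.94224 yrs.
DV01 ≈ 5.94224 × 1,122.8913 × 0.0001 = 0.667249.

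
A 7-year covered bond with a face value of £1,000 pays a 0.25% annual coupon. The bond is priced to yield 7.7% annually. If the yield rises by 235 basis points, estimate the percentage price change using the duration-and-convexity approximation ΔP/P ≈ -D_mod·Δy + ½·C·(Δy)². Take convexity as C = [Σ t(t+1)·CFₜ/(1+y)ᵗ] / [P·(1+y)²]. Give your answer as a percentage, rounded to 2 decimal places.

With y = 0.077:
  t   CF        PV=CF/(1+0.077)^t    t·PV        t(t+1)·PV
  1         2.50         2.3213         2.3213           4.6425
  2         2.50         2.1553         4.3106          12.9318
  3         2.50         2.0012         6.0036          24.0145
  4         2.50         1.8581         7.4325          37.1627
  5         2.50         1.7253         8.6264          51.7586
  6         2.50         1.6019         9.6116          67.2814
  7     1,002.50       596.4506     4,175.1540      33,401.2319
  Σ                    608.1137     4,213.4601      33,599.0236
P = 608.1137; D_Mac = 6.92874 yrs; D_mod = 6.43337 yrs; C = 47.63328.
Duration effect: -6.43337 × (+0.0235) = -0.151184
Convexity effect: 0.5 × 47.63328 × (0.0235)² = +0.0131527
ΔP/P ≈ -0.151184 + 0.0131527 = -0.138031 = -13.8031%.

-13.80%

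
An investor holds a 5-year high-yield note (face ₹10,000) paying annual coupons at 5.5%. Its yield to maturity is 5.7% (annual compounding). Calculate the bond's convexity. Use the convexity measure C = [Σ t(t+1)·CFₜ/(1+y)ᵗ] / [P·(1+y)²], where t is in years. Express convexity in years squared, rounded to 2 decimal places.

23.32

With y = 0.057:
  t   CF        PV=CF/(1+0.057)^t    t·PV        t(t+1)·PV
  1       550.00       520.3406       520.3406       1,040.6812
  2       550.00       492.2806       984.5612       2,953.6836
  3       550.00       465.7338     1,397.2013       5,588.8052
  4       550.00       440.6185     1,762.4741       8,812.3703
  5    10,550.00     7,996.0872    39,980.4361     239,882.6168
  Σ                  9,915.0607    44,645.0133     258,278.1570
P = 9,915.0607.
Convexity = Σ t(t+1)·PV / [P·(1+y)²] = 258,278.1570 / (9,915.0607 × 1.117249) = 23.31537.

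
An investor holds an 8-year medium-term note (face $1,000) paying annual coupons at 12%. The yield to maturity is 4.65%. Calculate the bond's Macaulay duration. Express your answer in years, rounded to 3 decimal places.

6.016 years

Periodic yield y = 0.0465. Discount each cash flow and weight by its year:
  t   CF        PV=CF/(1+0.0465)^t    t·PV
  1       120.00       114.6679       114.6679
  2       120.00       109.5728       219.1456
  3       120.00       104.7041       314.1122
  4       120.00       100.0517       400.2067
  5       120.00        95.6060       478.0299
  6       120.00        91.3578       548.1471
  7       120.00        87.2985       611.0893
  8     1,120.00       778.5816     6,228.6532
  Σ                  1,481.8404     8,914.0518
Price P = Σ PV = 1,481.8404.
Macaulay duration = Σ(t·PV) / P = 8,914.0518 / 1,481.8404 = 6.01553 years.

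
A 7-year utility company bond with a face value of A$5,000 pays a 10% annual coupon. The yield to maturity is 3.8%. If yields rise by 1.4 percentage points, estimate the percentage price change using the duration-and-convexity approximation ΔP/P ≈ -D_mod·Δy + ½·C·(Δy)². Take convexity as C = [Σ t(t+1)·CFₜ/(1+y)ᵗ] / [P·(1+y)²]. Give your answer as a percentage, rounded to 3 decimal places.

With y = 0.038:
  t   CF        PV=CF/(1+0.038)^t    t·PV        t(t+1)·PV
  1       500.00       481.6956       481.6956         963.3911
  2       500.00       464.0612       928.1225       2,784.3674
  3       500.00       447.0725     1,341.2175       5,364.8698
  4       500.00       430.7057     1,722.8227       8,614.1134
  5       500.00       414.9380     2,074.6901      12,448.1408
  6       500.00       399.7476     2,398.4857      16,789.3999
  7     5,500.00     4,236.2464    29,653.7249     237,229.7996
  Σ                  6,874.4670    38,600.7590     284,194.0821
P = 6,874.4670; D_Mac = 5.61509 yrs; D_mod = 5.40953 yrs; C = 38.36907.
Duration effect: -5.40953 × (+0.014) = -0.075733
Convexity effect: 0.5 × 38.36907 × (0.014)² = +0.0037602
ΔP/P ≈ -0.075733 + 0.0037602 = -0.071973 = -7.1973%.

-7.197%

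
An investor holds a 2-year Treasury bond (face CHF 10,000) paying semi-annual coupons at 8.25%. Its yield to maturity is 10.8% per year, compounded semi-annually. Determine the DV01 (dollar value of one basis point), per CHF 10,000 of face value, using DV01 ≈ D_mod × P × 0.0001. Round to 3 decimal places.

Periodic yield y = 0.054.
  t   CF        PV=CF/(1+0.054)^t    t·PV
  1       412.50       391.3662       391.3662
  2       412.50       371.3152       742.6304
  3       412.50       352.2915     1,056.8744
  4    10,412.50     8,437.0878    33,748.3514
  Σ                  9,552.0607    35,939.2224
P = 9,552.0607; D_Mac = 3.76246 half-year periods = 1.88123 yrs; D_mod = 1.78485 yrs.
DV01 ≈ 1.78485 × 9,552.0607 × 0.0001 = 1.704897.

CHF 1.705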